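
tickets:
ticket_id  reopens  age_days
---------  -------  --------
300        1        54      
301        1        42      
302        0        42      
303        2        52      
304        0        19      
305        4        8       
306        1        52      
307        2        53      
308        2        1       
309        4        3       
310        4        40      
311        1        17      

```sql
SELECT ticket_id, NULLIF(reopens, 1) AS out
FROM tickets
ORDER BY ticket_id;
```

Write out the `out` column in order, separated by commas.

ticket_id=300: reopens=1 vs 1: equal → NULL
ticket_id=301: reopens=1 vs 1: equal → NULL
ticket_id=302: reopens=0 vs 1: differ → 0
ticket_id=303: reopens=2 vs 1: differ → 2
ticket_id=304: reopens=0 vs 1: differ → 0
ticket_id=305: reopens=4 vs 1: differ → 4
ticket_id=306: reopens=1 vs 1: equal → NULL
ticket_id=307: reopens=2 vs 1: differ → 2
ticket_id=308: reopens=2 vs 1: differ → 2
ticket_id=309: reopens=4 vs 1: differ → 4
ticket_id=310: reopens=4 vs 1: differ → 4
ticket_id=311: reopens=1 vs 1: equal → NULL

NULL, NULL, 0, 2, 0, 4, NULL, 2, 2, 4, 4, NULL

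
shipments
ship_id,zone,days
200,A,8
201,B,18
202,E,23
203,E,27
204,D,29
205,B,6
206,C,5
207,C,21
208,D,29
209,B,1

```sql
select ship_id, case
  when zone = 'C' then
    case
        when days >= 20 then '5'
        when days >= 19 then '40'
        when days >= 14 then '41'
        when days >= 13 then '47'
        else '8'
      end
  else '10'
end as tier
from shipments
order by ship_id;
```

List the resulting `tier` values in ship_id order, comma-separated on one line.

ship_id=200: zone='A' → outer ELSE → 10
ship_id=201: zone='B' → outer ELSE → 10
ship_id=202: zone='E' → outer ELSE → 10
ship_id=203: zone='E' → outer ELSE → 10
ship_id=204: zone='D' → outer ELSE → 10
ship_id=205: zone='B' → outer ELSE → 10
ship_id=206: zone='C' → inner[ELSE] → 8
ship_id=207: zone='C' → inner[days >= 20] → 5
ship_id=208: zone='D' → outer ELSE → 10
ship_id=209: zone='B' → outer ELSE → 10

10, 10, 10, 10, 10, 10, 8, 5, 10, 10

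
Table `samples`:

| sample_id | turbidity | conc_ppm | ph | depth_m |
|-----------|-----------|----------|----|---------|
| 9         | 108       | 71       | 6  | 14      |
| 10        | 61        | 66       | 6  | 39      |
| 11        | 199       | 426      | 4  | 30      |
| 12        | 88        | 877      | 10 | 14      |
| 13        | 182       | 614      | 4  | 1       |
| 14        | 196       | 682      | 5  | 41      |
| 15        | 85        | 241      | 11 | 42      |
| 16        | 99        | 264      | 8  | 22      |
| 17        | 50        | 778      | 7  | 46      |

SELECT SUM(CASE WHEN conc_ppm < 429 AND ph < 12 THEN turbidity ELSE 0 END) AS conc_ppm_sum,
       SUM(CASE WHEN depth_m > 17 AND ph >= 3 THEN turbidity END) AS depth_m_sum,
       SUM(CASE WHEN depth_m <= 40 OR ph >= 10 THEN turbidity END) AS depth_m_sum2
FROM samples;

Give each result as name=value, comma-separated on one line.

conc_ppm_sum=552, depth_m_sum=690, depth_m_sum2=822

[conc_ppm_sum: conc_ppm < 429 AND ph < 12]
sample_id=9: ✓ → 108
sample_id=10: ✓ → 61
sample_id=11: ✓ → 199
sample_id=12: ✗
sample_id=13: ✗
sample_id=14: ✗
sample_id=15: ✓ → 85
sample_id=16: ✓ → 99
sample_id=17: ✗
conc_ppm_sum = 108 + 61 + 199 + 85 + 99 = 552
—
[depth_m_sum: depth_m > 17 AND ph >= 3]
sample_id=9: ✗
sample_id=10: ✓ → 61
sample_id=11: ✓ → 199
sample_id=12: ✗
sample_id=13: ✗
sample_id=14: ✓ → 196
sample_id=15: ✓ → 85
sample_id=16: ✓ → 99
sample_id=17: ✓ → 50
depth_m_sum = 61 + 199 + 196 + 85 + 99 + 50 = 690
—
[depth_m_sum2: depth_m <= 40 OR ph >= 10]
sample_id=9: ✓ → 108
sample_id=10: ✓ → 61
sample_id=11: ✓ → 199
sample_id=12: ✓ → 88
sample_id=13: ✓ → 182
sample_id=14: ✗
sample_id=15: ✓ → 85
sample_id=16: ✓ → 99
sample_id=17: ✗
depth_m_sum2 = 108 + 61 + 199 + 88 + 182 + 85 + 99 = 822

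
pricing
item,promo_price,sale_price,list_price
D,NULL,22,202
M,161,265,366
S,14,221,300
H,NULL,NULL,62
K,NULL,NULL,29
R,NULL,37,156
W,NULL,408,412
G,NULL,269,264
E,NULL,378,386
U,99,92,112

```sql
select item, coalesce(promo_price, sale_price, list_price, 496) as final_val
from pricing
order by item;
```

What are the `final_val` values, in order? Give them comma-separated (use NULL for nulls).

item=D: promo_price=NULL, sale_price=22 → 22
item=E: promo_price=NULL, sale_price=378 → 378
item=G: promo_price=NULL, sale_price=269 → 269
item=H: promo_price=NULL, sale_price=NULL, list_price=62 → 62
item=K: promo_price=NULL, sale_price=NULL, list_price=29 → 29
item=M: promo_price=161 → 161
item=R: promo_price=NULL, sale_price=37 → 37
item=S: promo_price=14 → 14
item=U: promo_price=99 → 99
item=W: promo_price=NULL, sale_price=408 → 408

22, 378, 269, 62, 29, 161, 37, 14, 99, 408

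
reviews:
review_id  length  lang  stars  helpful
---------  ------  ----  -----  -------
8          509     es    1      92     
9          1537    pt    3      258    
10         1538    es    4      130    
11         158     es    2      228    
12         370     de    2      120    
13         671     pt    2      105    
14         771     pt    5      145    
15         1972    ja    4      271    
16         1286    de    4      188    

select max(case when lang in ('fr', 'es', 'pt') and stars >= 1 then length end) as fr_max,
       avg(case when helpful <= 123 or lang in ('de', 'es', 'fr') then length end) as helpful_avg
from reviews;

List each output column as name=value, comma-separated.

fr_max=1538, helpful_avg=755.3333333333

[fr_max: lang in ('fr', 'es', 'pt') and stars >= 1]
review_id=8: ✓ → 509
review_id=9: ✓ → 1537
review_id=10: ✓ → 1538
review_id=11: ✓ → 158
review_id=12: ✗
review_id=13: ✓ → 671
review_id=14: ✓ → 771
review_id=15: ✗
review_id=16: ✗
fr_max = MAX(509, 1537, 1538, 158, 671, 771) = 1538
—
[helpful_avg: helpful <= 123 or lang in ('de', 'es', 'fr')]
review_id=8: ✓ → 509
review_id=9: ✗
review_id=10: ✓ → 1538
review_id=11: ✓ → 158
review_id=12: ✓ → 370
review_id=13: ✓ → 671
review_id=14: ✗
review_id=15: ✗
review_id=16: ✓ → 1286
helpful_avg = (509 + 1538 + 158 + 370 + 671 + 1286) / 6 = 755.3333333333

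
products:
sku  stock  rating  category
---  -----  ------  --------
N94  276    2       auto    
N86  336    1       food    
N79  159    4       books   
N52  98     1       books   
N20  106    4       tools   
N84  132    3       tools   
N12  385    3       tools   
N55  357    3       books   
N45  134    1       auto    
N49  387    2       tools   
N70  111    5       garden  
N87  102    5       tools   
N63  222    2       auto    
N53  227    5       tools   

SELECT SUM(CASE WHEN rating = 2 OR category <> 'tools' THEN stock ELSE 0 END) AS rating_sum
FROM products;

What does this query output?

2080

sku=N94: ✓ → 276
sku=N86: ✓ → 336
sku=N79: ✓ → 159
sku=N52: ✓ → 98
sku=N20: ✗
sku=N84: ✗
sku=N12: ✗
sku=N55: ✓ → 357
sku=N45: ✓ → 134
sku=N49: ✓ → 387
sku=N70: ✓ → 111
sku=N87: ✗
sku=N63: ✓ → 222
sku=N53: ✗
rating_sum = 276 + 336 + 159 + 98 + 357 + 134 + 387 + 111 + 222 = 2080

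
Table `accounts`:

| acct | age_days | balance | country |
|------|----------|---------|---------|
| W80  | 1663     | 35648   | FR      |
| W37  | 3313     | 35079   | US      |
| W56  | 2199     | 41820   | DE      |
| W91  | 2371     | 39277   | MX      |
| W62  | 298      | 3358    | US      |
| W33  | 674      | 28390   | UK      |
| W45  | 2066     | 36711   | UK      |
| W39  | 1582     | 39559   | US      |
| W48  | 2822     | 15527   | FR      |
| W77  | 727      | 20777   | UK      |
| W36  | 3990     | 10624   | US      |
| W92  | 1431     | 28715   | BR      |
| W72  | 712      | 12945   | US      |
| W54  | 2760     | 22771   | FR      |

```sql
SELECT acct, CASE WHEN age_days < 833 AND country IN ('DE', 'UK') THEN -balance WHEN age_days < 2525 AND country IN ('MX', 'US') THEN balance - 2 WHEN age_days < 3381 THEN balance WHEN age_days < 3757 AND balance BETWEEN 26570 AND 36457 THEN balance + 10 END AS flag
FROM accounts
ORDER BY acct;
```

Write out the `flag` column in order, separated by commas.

-28390, NULL, 35079, 39557, 36711, 15527, 22771, 41820, 3356, 12943, -20777, 35648, 39275, 28715

acct=W33: age_days < 833 AND country IN ('DE', 'UK') → -28390
acct=W36: (no match → NULL) → NULL
acct=W37: age_days < 3381 → 35079
acct=W39: age_days < 2525 AND country IN ('MX', 'US') → 39557
acct=W45: age_days < 3381 → 36711
acct=W48: age_days < 3381 → 15527
acct=W54: age_days < 3381 → 22771
acct=W56: age_days < 3381 → 41820
acct=W62: age_days < 2525 AND country IN ('MX', 'US') → 3356
acct=W72: age_days < 2525 AND country IN ('MX', 'US') → 12943
acct=W77: age_days < 833 AND country IN ('DE', 'UK') → -20777
acct=W80: age_days < 3381 → 35648
acct=W91: age_days < 2525 AND country IN ('MX', 'US') → 39275
acct=W92: age_days < 3381 → 28715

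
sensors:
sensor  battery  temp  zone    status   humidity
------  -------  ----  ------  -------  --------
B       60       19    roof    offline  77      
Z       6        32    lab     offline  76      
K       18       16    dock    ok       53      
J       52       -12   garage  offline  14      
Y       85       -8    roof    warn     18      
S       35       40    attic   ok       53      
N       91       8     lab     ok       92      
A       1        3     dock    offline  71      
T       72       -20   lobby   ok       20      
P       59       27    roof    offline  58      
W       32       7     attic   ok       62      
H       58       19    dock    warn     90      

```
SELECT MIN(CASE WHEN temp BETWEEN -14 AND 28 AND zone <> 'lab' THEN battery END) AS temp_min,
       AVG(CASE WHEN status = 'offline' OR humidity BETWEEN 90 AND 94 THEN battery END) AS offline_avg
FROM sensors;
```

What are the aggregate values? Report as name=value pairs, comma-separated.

temp_min=1, offline_avg=46.7142857143

[temp_min: temp BETWEEN -14 AND 28 AND zone <> 'lab']
sensor=B: ✓ → 60
sensor=Z: ✗
sensor=K: ✓ → 18
sensor=J: ✓ → 52
sensor=Y: ✓ → 85
sensor=S: ✗
sensor=N: ✗
sensor=A: ✓ → 1
sensor=T: ✗
sensor=P: ✓ → 59
sensor=W: ✓ → 32
sensor=H: ✓ → 58
temp_min = MIN(60, 18, 52, 85, 1, 59, 32, 58) = 1
—
[offline_avg: status = 'offline' OR humidity BETWEEN 90 AND 94]
sensor=B: ✓ → 60
sensor=Z: ✓ → 6
sensor=K: ✗
sensor=J: ✓ → 52
sensor=Y: ✗
sensor=S: ✗
sensor=N: ✓ → 91
sensor=A: ✓ → 1
sensor=T: ✗
sensor=P: ✓ → 59
sensor=W: ✗
sensor=H: ✓ → 58
offline_avg = (60 + 6 + 52 + 91 + 1 + 59 + 58) / 7 = 46.7142857143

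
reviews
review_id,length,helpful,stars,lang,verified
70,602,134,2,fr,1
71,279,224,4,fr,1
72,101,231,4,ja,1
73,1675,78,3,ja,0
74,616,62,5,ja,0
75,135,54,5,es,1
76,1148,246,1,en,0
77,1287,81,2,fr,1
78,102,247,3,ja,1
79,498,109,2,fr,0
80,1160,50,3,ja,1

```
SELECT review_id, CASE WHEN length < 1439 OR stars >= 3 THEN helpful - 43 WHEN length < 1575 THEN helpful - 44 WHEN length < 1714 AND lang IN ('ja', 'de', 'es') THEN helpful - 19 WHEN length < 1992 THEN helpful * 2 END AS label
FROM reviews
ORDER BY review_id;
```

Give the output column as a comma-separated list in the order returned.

review_id=70: length < 1439 OR stars >= 3 → 91
review_id=71: length < 1439 OR stars >= 3 → 181
review_id=72: length < 1439 OR stars >= 3 → 188
review_id=73: length < 1439 OR stars >= 3 → 35
review_id=74: length < 1439 OR stars >= 3 → 19
review_id=75: length < 1439 OR stars >= 3 → 11
review_id=76: length < 1439 OR stars >= 3 → 203
review_id=77: length < 1439 OR stars >= 3 → 38
review_id=78: length < 1439 OR stars >= 3 → 204
review_id=79: length < 1439 OR stars >= 3 → 66
review_id=80: length < 1439 OR stars >= 3 → 7

91, 181, 188, 35, 19, 11, 203, 38, 204, 66, 7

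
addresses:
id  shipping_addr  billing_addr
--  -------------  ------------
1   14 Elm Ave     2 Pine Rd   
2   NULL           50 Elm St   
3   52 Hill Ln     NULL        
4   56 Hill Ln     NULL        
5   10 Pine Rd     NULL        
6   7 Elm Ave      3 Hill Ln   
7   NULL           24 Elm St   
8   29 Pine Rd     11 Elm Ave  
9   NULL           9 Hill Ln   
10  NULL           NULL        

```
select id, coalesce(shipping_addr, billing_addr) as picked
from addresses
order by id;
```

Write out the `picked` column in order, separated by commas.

14 Elm Ave, 50 Elm St, 52 Hill Ln, 56 Hill Ln, 10 Pine Rd, 7 Elm Ave, 24 Elm St, 29 Pine Rd, 9 Hill Ln, NULL

id=1: shipping_addr=14 Elm Ave → 14 Elm Ave
id=2: shipping_addr=NULL, billing_addr=50 Elm St → 50 Elm St
id=3: shipping_addr=52 Hill Ln → 52 Hill Ln
id=4: shipping_addr=56 Hill Ln → 56 Hill Ln
id=5: shipping_addr=10 Pine Rd → 10 Pine Rd
id=6: shipping_addr=7 Elm Ave → 7 Elm Ave
id=7: shipping_addr=NULL, billing_addr=24 Elm St → 24 Elm St
id=8: shipping_addr=29 Pine Rd → 29 Pine Rd
id=9: shipping_addr=NULL, billing_addr=9 Hill Ln → 9 Hill Ln
id=10: shipping_addr=NULL, billing_addr=NULL (all NULL) → NULL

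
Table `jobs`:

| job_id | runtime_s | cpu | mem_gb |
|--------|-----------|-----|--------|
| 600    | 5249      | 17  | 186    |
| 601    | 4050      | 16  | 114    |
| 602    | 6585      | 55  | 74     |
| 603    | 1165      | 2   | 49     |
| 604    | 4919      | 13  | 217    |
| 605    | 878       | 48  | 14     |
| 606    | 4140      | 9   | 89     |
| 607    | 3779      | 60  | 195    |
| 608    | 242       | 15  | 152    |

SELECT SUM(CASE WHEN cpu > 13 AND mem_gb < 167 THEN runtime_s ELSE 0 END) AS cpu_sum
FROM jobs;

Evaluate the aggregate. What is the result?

11755

job_id=600: ✗
job_id=601: ✓ → 4050
job_id=602: ✓ → 6585
job_id=603: ✗
job_id=604: ✗
job_id=605: ✓ → 878
job_id=606: ✗
job_id=607: ✗
job_id=608: ✓ → 242
cpu_sum = 4050 + 6585 + 878 + 242 = 11755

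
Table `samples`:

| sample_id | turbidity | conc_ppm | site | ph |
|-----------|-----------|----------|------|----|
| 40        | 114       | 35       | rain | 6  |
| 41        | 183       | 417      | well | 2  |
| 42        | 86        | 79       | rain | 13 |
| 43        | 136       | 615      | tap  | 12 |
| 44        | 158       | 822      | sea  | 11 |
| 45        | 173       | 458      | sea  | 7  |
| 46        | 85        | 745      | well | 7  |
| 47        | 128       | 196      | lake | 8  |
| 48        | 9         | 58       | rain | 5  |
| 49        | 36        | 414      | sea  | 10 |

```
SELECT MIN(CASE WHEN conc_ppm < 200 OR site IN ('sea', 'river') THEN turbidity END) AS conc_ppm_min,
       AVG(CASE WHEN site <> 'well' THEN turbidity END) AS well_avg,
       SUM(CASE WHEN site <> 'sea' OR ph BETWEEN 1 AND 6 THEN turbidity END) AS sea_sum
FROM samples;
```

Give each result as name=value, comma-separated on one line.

conc_ppm_min=9, well_avg=105, sea_sum=741

[conc_ppm_min: conc_ppm < 200 OR site IN ('sea', 'river')]
sample_id=40: ✓ → 114
sample_id=41: ✗
sample_id=42: ✓ → 86
sample_id=43: ✗
sample_id=44: ✓ → 158
sample_id=45: ✓ → 173
sample_id=46: ✗
sample_id=47: ✓ → 128
sample_id=48: ✓ → 9
sample_id=49: ✓ → 36
conc_ppm_min = MIN(114, 86, 158, 173, 128, 9, 36) = 9
—
[well_avg: site <> 'well']
sample_id=40: ✓ → 114
sample_id=41: ✗
sample_id=42: ✓ → 86
sample_id=43: ✓ → 136
sample_id=44: ✓ → 158
sample_id=45: ✓ → 173
sample_id=46: ✗
sample_id=47: ✓ → 128
sample_id=48: ✓ → 9
sample_id=49: ✓ → 36
well_avg = (114 + 86 + 136 + 158 + 173 + 128 + 9 + 36) / 8 = 105
—
[sea_sum: site <> 'sea' OR ph BETWEEN 1 AND 6]
sample_id=40: ✓ → 114
sample_id=41: ✓ → 183
sample_id=42: ✓ → 86
sample_id=43: ✓ → 136
sample_id=44: ✗
sample_id=45: ✗
sample_id=46: ✓ → 85
sample_id=47: ✓ → 128
sample_id=48: ✓ → 9
sample_id=49: ✗
sea_sum = 114 + 183 + 86 + 136 + 85 + 128 + 9 = 741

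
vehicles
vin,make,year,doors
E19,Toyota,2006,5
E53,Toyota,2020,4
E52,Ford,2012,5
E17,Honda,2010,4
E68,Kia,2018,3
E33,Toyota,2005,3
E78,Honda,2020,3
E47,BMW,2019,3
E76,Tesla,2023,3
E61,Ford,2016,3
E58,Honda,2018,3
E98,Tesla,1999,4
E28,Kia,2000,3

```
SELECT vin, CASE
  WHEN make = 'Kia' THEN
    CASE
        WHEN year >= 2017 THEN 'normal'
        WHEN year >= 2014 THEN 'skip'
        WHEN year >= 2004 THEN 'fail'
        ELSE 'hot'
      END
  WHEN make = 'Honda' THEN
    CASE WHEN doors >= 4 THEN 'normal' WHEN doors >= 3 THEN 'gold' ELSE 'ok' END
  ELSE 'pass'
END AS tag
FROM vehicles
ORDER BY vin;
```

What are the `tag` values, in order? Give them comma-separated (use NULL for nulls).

normal, pass, hot, pass, pass, pass, pass, gold, pass, normal, pass, gold, pass

vin=E17: make='Honda' → inner[doors >= 4] → normal
vin=E19: make='Toyota' → outer ELSE → pass
vin=E28: make='Kia' → inner[ELSE] → hot
vin=E33: make='Toyota' → outer ELSE → pass
vin=E47: make='BMW' → outer ELSE → pass
vin=E52: make='Ford' → outer ELSE → pass
vin=E53: make='Toyota' → outer ELSE → pass
vin=E58: make='Honda' → inner[doors >= 3] → gold
vin=E61: make='Ford' → outer ELSE → pass
vin=E68: make='Kia' → inner[year >= 2017] → normal
vin=E76: make='Tesla' → outer ELSE → pass
vin=E78: make='Honda' → inner[doors >= 3] → gold
vin=E98: make='Tesla' → outer ELSE → pass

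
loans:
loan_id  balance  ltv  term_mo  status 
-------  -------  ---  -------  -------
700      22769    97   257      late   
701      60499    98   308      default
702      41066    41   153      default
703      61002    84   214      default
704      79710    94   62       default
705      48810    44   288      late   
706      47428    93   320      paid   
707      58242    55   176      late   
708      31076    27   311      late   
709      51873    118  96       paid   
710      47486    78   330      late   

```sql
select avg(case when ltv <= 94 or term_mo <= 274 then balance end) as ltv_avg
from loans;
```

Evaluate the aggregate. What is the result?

loan_id=700: ✓ → 22769
loan_id=701: ✗
loan_id=702: ✓ → 41066
loan_id=703: ✓ → 61002
loan_id=704: ✓ → 79710
loan_id=705: ✓ → 48810
loan_id=706: ✓ → 47428
loan_id=707: ✓ → 58242
loan_id=708: ✓ → 31076
loan_id=709: ✓ → 51873
loan_id=710: ✓ → 47486
ltv_avg = (22769 + 41066 + 61002 + 79710 + 48810 + 47428 + 58242 + 31076 + 51873 + 47486) / 10 = 48946.2

48946.2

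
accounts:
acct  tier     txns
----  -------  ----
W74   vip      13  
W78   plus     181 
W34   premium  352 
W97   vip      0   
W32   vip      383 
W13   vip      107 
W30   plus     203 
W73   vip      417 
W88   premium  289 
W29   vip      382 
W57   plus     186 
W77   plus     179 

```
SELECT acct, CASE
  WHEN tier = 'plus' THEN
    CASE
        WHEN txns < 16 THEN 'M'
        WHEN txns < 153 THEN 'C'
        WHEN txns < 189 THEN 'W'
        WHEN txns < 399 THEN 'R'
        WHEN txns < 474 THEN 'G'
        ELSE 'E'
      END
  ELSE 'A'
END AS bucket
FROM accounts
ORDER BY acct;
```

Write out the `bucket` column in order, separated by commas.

A, A, R, A, A, W, A, A, W, W, A, A

acct=W13: tier='vip' → outer ELSE → A
acct=W29: tier='vip' → outer ELSE → A
acct=W30: tier='plus' → inner[txns < 399] → R
acct=W32: tier='vip' → outer ELSE → A
acct=W34: tier='premium' → outer ELSE → A
acct=W57: tier='plus' → inner[txns < 189] → W
acct=W73: tier='vip' → outer ELSE → A
acct=W74: tier='vip' → outer ELSE → A
acct=W77: tier='plus' → inner[txns < 189] → W
acct=W78: tier='plus' → inner[txns < 189] → W
acct=W88: tier='premium' → outer ELSE → A
acct=W97: tier='vip' → outer ELSE → A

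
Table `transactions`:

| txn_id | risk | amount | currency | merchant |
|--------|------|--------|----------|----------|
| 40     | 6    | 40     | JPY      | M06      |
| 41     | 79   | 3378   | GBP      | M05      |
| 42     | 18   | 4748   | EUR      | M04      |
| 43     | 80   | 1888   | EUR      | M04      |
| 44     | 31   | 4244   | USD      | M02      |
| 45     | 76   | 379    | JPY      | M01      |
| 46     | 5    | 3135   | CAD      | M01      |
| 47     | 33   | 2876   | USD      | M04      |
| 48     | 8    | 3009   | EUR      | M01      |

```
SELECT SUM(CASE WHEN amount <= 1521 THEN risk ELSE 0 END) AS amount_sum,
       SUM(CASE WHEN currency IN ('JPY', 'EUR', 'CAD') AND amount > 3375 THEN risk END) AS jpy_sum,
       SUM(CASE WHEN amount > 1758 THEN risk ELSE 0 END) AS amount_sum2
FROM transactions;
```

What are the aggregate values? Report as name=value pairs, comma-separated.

amount_sum=82, jpy_sum=18, amount_sum2=254

[amount_sum: amount <= 1521]
txn_id=40: ✓ → 6
txn_id=41: ✗
txn_id=42: ✗
txn_id=43: ✗
txn_id=44: ✗
txn_id=45: ✓ → 76
txn_id=46: ✗
txn_id=47: ✗
txn_id=48: ✗
amount_sum = 6 + 76 = 82
—
[jpy_sum: currency IN ('JPY', 'EUR', 'CAD') AND amount > 3375]
txn_id=40: ✗
txn_id=41: ✗
txn_id=42: ✓ → 18
txn_id=43: ✗
txn_id=44: ✗
txn_id=45: ✗
txn_id=46: ✗
txn_id=47: ✗
txn_id=48: ✗
jpy_sum = 18
—
[amount_sum2: amount > 1758]
txn_id=40: ✗
txn_id=41: ✓ → 79
txn_id=42: ✓ → 18
txn_id=43: ✓ → 80
txn_id=44: ✓ → 31
txn_id=45: ✗
txn_id=46: ✓ → 5
txn_id=47: ✓ → 33
txn_id=48: ✓ → 8
amount_sum2 = 79 + 18 + 80 + 31 + 5 + 33 + 8 = 254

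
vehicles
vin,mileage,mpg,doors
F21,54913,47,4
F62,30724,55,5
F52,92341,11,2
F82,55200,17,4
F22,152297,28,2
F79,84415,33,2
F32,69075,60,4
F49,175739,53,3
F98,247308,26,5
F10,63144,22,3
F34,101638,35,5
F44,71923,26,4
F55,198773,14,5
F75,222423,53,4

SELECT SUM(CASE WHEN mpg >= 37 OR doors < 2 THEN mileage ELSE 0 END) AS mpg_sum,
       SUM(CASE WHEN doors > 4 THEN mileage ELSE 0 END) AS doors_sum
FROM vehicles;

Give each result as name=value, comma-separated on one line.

[mpg_sum: mpg >= 37 OR doors < 2]
vin=F21: ✓ → 54913
vin=F62: ✓ → 30724
vin=F52: ✗
vin=F82: ✗
vin=F22: ✗
vin=F79: ✗
vin=F32: ✓ → 69075
vin=F49: ✓ → 175739
vin=F98: ✗
vin=F10: ✗
vin=F34: ✗
vin=F44: ✗
vin=F55: ✗
vin=F75: ✓ → 222423
mpg_sum = 54913 + 30724 + 69075 + 175739 + 222423 = 552874
—
[doors_sum: doors > 4]
vin=F21: ✗
vin=F62: ✓ → 30724
vin=F52: ✗
vin=F82: ✗
vin=F22: ✗
vin=F79: ✗
vin=F32: ✗
vin=F49: ✗
vin=F98: ✓ → 247308
vin=F10: ✗
vin=F34: ✓ → 101638
vin=F44: ✗
vin=F55: ✓ → 198773
vin=F75: ✗
doors_sum = 30724 + 247308 + 101638 + 198773 = 578443

mpg_sum=552874, doors_sum=578443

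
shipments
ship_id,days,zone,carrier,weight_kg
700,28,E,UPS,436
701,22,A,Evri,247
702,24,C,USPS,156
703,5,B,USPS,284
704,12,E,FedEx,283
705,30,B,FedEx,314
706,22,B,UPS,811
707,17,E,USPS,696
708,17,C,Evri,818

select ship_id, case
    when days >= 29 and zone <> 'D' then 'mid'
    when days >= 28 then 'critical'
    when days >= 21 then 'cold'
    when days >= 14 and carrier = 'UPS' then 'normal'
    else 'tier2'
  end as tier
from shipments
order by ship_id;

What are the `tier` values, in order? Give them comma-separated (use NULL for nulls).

ship_id=700: days >= 28 → critical
ship_id=701: days >= 21 → cold
ship_id=702: days >= 21 → cold
ship_id=703: ELSE → tier2
ship_id=704: ELSE → tier2
ship_id=705: days >= 29 and zone <> 'D' → mid
ship_id=706: days >= 21 → cold
ship_id=707: ELSE → tier2
ship_id=708: ELSE → tier2

critical, cold, cold, tier2, tier2, mid, cold, tier2, tier2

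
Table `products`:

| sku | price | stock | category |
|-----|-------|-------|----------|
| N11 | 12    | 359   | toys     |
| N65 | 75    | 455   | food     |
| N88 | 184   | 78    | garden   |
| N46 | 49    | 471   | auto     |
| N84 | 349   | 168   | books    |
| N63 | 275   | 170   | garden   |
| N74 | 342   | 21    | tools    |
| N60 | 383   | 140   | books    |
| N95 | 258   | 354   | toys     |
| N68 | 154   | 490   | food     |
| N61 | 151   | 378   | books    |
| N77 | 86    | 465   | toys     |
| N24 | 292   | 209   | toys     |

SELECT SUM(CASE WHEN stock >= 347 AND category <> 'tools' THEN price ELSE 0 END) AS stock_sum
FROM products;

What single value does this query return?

785

sku=N11: ✓ → 12
sku=N65: ✓ → 75
sku=N88: ✗
sku=N46: ✓ → 49
sku=N84: ✗
sku=N63: ✗
sku=N74: ✗
sku=N60: ✗
sku=N95: ✓ → 258
sku=N68: ✓ → 154
sku=N61: ✓ → 151
sku=N77: ✓ → 86
sku=N24: ✗
stock_sum = 12 + 75 + 49 + 258 + 154 + 151 + 86 = 785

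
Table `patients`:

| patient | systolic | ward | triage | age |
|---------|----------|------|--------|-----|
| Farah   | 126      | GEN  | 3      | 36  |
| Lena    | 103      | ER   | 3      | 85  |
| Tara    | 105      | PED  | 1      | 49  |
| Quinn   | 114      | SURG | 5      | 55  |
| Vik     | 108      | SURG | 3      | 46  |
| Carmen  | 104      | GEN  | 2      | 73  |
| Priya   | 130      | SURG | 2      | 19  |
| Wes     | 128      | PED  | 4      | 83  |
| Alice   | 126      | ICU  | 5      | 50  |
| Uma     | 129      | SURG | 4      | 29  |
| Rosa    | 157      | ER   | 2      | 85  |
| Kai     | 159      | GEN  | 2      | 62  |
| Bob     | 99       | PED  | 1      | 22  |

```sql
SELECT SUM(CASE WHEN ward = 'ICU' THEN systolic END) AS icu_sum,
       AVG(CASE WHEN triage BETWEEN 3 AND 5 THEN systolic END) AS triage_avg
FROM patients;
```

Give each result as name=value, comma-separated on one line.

[icu_sum: ward = 'ICU']
patient=Farah: ✗
patient=Lena: ✗
patient=Tara: ✗
patient=Quinn: ✗
patient=Vik: ✗
patient=Carmen: ✗
patient=Priya: ✗
patient=Wes: ✗
patient=Alice: ✓ → 126
patient=Uma: ✗
patient=Rosa: ✗
patient=Kai: ✗
patient=Bob: ✗
icu_sum = 126
—
[triage_avg: triage BETWEEN 3 AND 5]
patient=Farah: ✓ → 126
patient=Lena: ✓ → 103
patient=Tara: ✗
patient=Quinn: ✓ → 114
patient=Vik: ✓ → 108
patient=Carmen: ✗
patient=Priya: ✗
patient=Wes: ✓ → 128
patient=Alice: ✓ → 126
patient=Uma: ✓ → 129
patient=Rosa: ✗
patient=Kai: ✗
patient=Bob: ✗
triage_avg = (126 + 103 + 114 + 108 + 128 + 126 + 129) / 7 = 119.1428571429

icu_sum=126, triage_avg=119.1428571429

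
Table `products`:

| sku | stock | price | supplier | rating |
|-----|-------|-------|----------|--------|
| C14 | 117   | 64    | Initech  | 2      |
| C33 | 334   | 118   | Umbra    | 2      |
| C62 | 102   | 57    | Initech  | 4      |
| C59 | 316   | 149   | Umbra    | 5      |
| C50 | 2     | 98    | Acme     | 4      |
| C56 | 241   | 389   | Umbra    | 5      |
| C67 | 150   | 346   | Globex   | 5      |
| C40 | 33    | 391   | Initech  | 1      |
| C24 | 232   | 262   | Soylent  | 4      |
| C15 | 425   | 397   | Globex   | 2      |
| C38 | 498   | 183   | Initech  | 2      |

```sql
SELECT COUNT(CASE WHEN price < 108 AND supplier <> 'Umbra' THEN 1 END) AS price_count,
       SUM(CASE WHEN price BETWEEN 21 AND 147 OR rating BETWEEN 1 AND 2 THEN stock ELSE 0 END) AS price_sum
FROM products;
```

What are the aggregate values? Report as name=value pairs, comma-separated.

[price_count: price < 108 AND supplier <> 'Umbra']
sku=C14: ✓ → 1
sku=C33: ✗
sku=C62: ✓ → 1
sku=C59: ✗
sku=C50: ✓ → 1
sku=C56: ✗
sku=C67: ✗
sku=C40: ✗
sku=C24: ✗
sku=C15: ✗
sku=C38: ✗
price_count = COUNT(1, 1, 1) = 3
—
[price_sum: price BETWEEN 21 AND 147 OR rating BETWEEN 1 AND 2]
sku=C14: ✓ → 117
sku=C33: ✓ → 334
sku=C62: ✓ → 102
sku=C59: ✗
sku=C50: ✓ → 2
sku=C56: ✗
sku=C67: ✗
sku=C40: ✓ → 33
sku=C24: ✗
sku=C15: ✓ → 425
sku=C38: ✓ → 498
price_sum = 117 + 334 + 102 + 2 + 33 + 425 + 498 = 1511

price_count=3, price_sum=1511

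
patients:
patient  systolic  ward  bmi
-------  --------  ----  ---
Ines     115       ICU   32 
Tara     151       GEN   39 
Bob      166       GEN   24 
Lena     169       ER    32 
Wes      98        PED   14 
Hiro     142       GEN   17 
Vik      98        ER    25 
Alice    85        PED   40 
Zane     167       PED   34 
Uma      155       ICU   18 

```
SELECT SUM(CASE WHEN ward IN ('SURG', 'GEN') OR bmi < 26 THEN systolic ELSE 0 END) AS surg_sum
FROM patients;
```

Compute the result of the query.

patient=Ines: ✗
patient=Tara: ✓ → 151
patient=Bob: ✓ → 166
patient=Lena: ✗
patient=Wes: ✓ → 98
patient=Hiro: ✓ → 142
patient=Vik: ✓ → 98
patient=Alice: ✗
patient=Zane: ✗
patient=Uma: ✓ → 155
surg_sum = 151 + 166 + 98 + 142 + 98 + 155 = 810

810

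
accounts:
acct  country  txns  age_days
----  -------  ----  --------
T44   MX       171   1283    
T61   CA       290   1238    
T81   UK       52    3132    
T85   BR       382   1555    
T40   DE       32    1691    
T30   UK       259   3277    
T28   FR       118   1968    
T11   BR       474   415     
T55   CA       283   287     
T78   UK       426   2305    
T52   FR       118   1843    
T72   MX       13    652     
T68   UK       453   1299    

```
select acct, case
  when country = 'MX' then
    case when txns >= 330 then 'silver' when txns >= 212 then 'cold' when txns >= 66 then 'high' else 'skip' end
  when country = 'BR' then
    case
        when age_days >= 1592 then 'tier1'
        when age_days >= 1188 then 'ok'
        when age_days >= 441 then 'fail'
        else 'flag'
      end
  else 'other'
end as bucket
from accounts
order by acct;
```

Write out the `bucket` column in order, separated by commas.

flag, other, other, other, high, other, other, other, other, skip, other, other, ok

acct=T11: country='BR' → inner[ELSE] → flag
acct=T28: country='FR' → outer ELSE → other
acct=T30: country='UK' → outer ELSE → other
acct=T40: country='DE' → outer ELSE → other
acct=T44: country='MX' → inner[txns >= 66] → high
acct=T52: country='FR' → outer ELSE → other
acct=T55: country='CA' → outer ELSE → other
acct=T61: country='CA' → outer ELSE → other
acct=T68: country='UK' → outer ELSE → other
acct=T72: country='MX' → inner[ELSE] → skip
acct=T78: country='UK' → outer ELSE → other
acct=T81: country='UK' → outer ELSE → other
acct=T85: country='BR' → inner[age_days >= 1188] → ok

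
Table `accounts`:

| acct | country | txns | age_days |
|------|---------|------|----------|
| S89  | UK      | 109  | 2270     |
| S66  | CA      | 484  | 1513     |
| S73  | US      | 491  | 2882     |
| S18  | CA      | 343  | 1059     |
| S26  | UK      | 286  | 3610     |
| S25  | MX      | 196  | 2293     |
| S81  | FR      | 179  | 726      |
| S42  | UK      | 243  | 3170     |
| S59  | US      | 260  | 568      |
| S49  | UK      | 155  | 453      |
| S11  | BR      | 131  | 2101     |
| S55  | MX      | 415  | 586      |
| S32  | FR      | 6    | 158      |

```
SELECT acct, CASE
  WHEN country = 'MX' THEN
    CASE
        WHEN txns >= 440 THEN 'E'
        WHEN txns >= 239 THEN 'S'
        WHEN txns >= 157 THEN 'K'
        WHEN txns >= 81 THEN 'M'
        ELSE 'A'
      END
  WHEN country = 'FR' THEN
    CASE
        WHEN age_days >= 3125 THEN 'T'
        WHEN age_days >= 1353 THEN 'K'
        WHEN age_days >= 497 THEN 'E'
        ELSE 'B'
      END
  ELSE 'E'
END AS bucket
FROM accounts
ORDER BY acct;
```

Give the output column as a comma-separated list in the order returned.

acct=S11: country='BR' → outer ELSE → E
acct=S18: country='CA' → outer ELSE → E
acct=S25: country='MX' → inner[txns >= 157] → K
acct=S26: country='UK' → outer ELSE → E
acct=S32: country='FR' → inner[ELSE] → B
acct=S42: country='UK' → outer ELSE → E
acct=S49: country='UK' → outer ELSE → E
acct=S55: country='MX' → inner[txns >= 239] → S
acct=S59: country='US' → outer ELSE → E
acct=S66: country='CA' → outer ELSE → E
acct=S73: country='US' → outer ELSE → E
acct=S81: country='FR' → inner[age_days >= 497] → E
acct=S89: country='UK' → outer ELSE → E

E, E, K, E, B, E, E, S, E, E, E, E, E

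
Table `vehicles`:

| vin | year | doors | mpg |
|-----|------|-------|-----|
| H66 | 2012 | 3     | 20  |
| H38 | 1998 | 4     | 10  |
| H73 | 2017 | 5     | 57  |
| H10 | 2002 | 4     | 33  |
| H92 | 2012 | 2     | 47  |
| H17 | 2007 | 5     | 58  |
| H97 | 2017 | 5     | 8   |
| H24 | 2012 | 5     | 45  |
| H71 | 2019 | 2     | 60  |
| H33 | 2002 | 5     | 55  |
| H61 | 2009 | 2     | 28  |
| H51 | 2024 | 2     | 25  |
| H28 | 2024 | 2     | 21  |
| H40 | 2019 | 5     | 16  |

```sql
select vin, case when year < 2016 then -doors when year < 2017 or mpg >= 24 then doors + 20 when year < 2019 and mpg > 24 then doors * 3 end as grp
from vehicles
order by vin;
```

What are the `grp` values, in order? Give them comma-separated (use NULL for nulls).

-4, -5, -5, NULL, -5, -4, NULL, 22, -2, -3, 22, 25, -2, NULL

vin=H10: year < 2016 → -4
vin=H17: year < 2016 → -5
vin=H24: year < 2016 → -5
vin=H28: (no match → NULL) → NULL
vin=H33: year < 2016 → -5
vin=H38: year < 2016 → -4
vin=H40: (no match → NULL) → NULL
vin=H51: year < 2017 or mpg >= 24 → 22
vin=H61: year < 2016 → -2
vin=H66: year < 2016 → -3
vin=H71: year < 2017 or mpg >= 24 → 22
vin=H73: year < 2017 or mpg >= 24 → 25
vin=H92: year < 2016 → -2
vin=H97: (no match → NULL) → NULL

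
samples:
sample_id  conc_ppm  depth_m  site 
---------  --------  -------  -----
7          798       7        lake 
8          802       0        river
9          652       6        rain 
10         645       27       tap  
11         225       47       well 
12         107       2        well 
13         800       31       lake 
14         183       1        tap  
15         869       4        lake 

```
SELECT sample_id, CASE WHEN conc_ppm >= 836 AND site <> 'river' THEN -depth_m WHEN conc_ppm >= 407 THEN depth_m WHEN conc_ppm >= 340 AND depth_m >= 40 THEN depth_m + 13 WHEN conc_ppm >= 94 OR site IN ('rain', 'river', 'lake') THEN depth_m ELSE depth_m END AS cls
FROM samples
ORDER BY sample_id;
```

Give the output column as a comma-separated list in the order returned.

sample_id=7: conc_ppm >= 407 → 7
sample_id=8: conc_ppm >= 407 → 0
sample_id=9: conc_ppm >= 407 → 6
sample_id=10: conc_ppm >= 407 → 27
sample_id=11: conc_ppm >= 94 OR site IN ('rain', 'river', 'lake') → 47
sample_id=12: conc_ppm >= 94 OR site IN ('rain', 'river', 'lake') → 2
sample_id=13: conc_ppm >= 407 → 31
sample_id=14: conc_ppm >= 94 OR site IN ('rain', 'river', 'lake') → 1
sample_id=15: conc_ppm >= 836 AND site <> 'river' → -4

7, 0, 6, 27, 47, 2, 31, 1, -4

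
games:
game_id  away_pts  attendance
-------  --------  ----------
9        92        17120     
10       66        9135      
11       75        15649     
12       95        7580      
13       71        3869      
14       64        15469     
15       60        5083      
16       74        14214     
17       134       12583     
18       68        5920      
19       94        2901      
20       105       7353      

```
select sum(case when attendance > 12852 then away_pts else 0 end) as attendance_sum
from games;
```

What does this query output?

game_id=9: ✓ → 92
game_id=10: ✗
game_id=11: ✓ → 75
game_id=12: ✗
game_id=13: ✗
game_id=14: ✓ → 64
game_id=15: ✗
game_id=16: ✓ → 74
game_id=17: ✗
game_id=18: ✗
game_id=19: ✗
game_id=20: ✗
attendance_sum = 92 + 75 + 64 + 74 = 305

305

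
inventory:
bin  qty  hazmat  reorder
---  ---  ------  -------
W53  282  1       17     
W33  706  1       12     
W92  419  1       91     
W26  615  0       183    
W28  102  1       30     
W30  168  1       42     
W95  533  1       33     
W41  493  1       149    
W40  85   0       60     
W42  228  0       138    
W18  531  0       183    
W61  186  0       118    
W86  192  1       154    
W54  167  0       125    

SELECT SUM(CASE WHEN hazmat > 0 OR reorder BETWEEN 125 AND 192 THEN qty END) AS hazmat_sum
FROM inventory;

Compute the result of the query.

bin=W53: ✓ → 282
bin=W33: ✓ → 706
bin=W92: ✓ → 419
bin=W26: ✓ → 615
bin=W28: ✓ → 102
bin=W30: ✓ → 168
bin=W95: ✓ → 533
bin=W41: ✓ → 493
bin=W40: ✗
bin=W42: ✓ → 228
bin=W18: ✓ → 531
bin=W61: ✗
bin=W86: ✓ → 192
bin=W54: ✓ → 167
hazmat_sum = 282 + 706 + 419 + 615 + 102 + 168 + 533 + 493 + 228 + 531 + 192 + 167 = 4436

4436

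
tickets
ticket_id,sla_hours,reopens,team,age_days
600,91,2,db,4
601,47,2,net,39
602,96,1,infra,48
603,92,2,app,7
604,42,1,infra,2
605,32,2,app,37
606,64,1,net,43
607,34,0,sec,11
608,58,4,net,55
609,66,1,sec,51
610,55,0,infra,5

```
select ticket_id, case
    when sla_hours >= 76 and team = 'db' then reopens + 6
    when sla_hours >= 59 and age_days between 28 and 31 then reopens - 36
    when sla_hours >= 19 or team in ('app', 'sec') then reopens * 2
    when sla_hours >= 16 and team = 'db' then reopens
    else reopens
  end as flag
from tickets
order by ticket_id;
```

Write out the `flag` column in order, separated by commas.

ticket_id=600: sla_hours >= 76 and team = 'db' → 8
ticket_id=601: sla_hours >= 19 or team in ('app', 'sec') → 4
ticket_id=602: sla_hours >= 19 or team in ('app', 'sec') → 2
ticket_id=603: sla_hours >= 19 or team in ('app', 'sec') → 4
ticket_id=604: sla_hours >= 19 or team in ('app', 'sec') → 2
ticket_id=605: sla_hours >= 19 or team in ('app', 'sec') → 4
ticket_id=606: sla_hours >= 19 or team in ('app', 'sec') → 2
ticket_id=607: sla_hours >= 19 or team in ('app', 'sec') → 0
ticket_id=608: sla_hours >= 19 or team in ('app', 'sec') → 8
ticket_id=609: sla_hours >= 19 or team in ('app', 'sec') → 2
ticket_id=610: sla_hours >= 19 or team in ('app', 'sec') → 0

8, 4, 2, 4, 2, 4, 2, 0, 8, 2, 0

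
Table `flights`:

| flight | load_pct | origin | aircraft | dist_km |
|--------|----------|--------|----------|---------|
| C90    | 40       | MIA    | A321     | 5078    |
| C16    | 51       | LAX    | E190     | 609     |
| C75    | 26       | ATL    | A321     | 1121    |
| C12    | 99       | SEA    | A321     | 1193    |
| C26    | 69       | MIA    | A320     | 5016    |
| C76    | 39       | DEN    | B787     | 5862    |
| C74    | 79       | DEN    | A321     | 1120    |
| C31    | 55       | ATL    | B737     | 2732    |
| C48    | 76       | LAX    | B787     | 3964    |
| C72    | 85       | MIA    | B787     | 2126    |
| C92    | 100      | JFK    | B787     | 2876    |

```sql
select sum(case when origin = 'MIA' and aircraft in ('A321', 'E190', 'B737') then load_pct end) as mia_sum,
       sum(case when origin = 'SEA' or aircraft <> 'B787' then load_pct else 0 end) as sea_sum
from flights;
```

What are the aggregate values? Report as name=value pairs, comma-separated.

mia_sum=40, sea_sum=419

[mia_sum: origin = 'MIA' and aircraft in ('A321', 'E190', 'B737')]
flight=C90: ✓ → 40
flight=C16: ✗
flight=C75: ✗
flight=C12: ✗
flight=C26: ✗
flight=C76: ✗
flight=C74: ✗
flight=C31: ✗
flight=C48: ✗
flight=C72: ✗
flight=C92: ✗
mia_sum = 40
—
[sea_sum: origin = 'SEA' or aircraft <> 'B787']
flight=C90: ✓ → 40
flight=C16: ✓ → 51
flight=C75: ✓ → 26
flight=C12: ✓ → 99
flight=C26: ✓ → 69
flight=C76: ✗
flight=C74: ✓ → 79
flight=C31: ✓ → 55
flight=C48: ✗
flight=C72: ✗
flight=C92: ✗
sea_sum = 40 + 51 + 26 + 99 + 69 + 79 + 55 = 419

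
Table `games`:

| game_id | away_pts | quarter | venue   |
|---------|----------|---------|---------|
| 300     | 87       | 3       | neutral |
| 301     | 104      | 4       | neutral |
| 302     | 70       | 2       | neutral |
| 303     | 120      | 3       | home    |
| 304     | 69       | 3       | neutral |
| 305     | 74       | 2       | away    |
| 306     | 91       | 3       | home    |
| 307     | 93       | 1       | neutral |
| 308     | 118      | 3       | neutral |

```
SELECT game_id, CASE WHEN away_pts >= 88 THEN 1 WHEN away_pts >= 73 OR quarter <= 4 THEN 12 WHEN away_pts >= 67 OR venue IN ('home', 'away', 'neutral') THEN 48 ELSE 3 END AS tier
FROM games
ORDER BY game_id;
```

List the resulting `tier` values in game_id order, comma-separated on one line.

12, 1, 12, 1, 12, 12, 1, 1, 1

game_id=300: away_pts >= 73 OR quarter <= 4 → 12
game_id=301: away_pts >= 88 → 1
game_id=302: away_pts >= 73 OR quarter <= 4 → 12
game_id=303: away_pts >= 88 → 1
game_id=304: away_pts >= 73 OR quarter <= 4 → 12
game_id=305: away_pts >= 73 OR quarter <= 4 → 12
game_id=306: away_pts >= 88 → 1
game_id=307: away_pts >= 88 → 1
game_id=308: away_pts >= 88 → 1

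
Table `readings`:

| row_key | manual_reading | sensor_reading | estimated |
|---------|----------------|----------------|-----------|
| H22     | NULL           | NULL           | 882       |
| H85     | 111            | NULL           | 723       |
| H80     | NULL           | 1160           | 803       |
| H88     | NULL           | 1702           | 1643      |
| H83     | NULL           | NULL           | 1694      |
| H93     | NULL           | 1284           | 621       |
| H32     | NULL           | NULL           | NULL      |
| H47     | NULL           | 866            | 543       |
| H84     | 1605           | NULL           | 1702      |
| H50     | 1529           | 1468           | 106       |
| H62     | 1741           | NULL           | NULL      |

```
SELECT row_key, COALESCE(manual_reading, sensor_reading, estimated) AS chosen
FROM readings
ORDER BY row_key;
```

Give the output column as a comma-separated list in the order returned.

row_key=H22: manual_reading=NULL, sensor_reading=NULL, estimated=882 → 882
row_key=H32: manual_reading=NULL, sensor_reading=NULL, estimated=NULL (all NULL) → NULL
row_key=H47: manual_reading=NULL, sensor_reading=866 → 866
row_key=H50: manual_reading=1529 → 1529
row_key=H62: manual_reading=1741 → 1741
row_key=H80: manual_reading=NULL, sensor_reading=1160 → 1160
row_key=H83: manual_reading=NULL, sensor_reading=NULL, estimated=1694 → 1694
row_key=H84: manual_reading=1605 → 1605
row_key=H85: manual_reading=111 → 111
row_key=H88: manual_reading=NULL, sensor_reading=1702 → 1702
row_key=H93: manual_reading=NULL, sensor_reading=1284 → 1284

882, NULL, 866, 1529, 1741, 1160, 1694, 1605, 111, 1702, 1284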